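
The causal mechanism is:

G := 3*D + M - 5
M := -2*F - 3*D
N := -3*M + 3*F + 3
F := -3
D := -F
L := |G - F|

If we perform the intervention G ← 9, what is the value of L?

Intervening sets G = 9 and removes its equation (G := 3*D + M - 5).
L = |G - F|  [with G=9, F=-3]  = 12

12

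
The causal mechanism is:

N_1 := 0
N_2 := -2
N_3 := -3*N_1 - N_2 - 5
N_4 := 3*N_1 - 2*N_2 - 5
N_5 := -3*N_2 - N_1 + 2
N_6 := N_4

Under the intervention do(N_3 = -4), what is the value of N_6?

-1

The intervention breaks the incoming arrows to N_3: N_3 := -3*N_1 - N_2 - 5 no longer applies, and N_3 = -4.
No directed path runs from N_3 to N_6, so N_6 keeps its natural value.
N_4 = 3*N_1 - 2*N_2 - 5  [with N_1=0, N_2=-2]  = -1
N_6 = N_4  [with N_4=-1]  = -1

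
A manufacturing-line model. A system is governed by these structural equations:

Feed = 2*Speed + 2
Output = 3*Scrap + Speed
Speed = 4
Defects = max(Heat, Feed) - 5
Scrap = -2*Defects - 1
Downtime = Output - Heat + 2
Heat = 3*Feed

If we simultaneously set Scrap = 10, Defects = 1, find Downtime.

Setting Scrap = 10, Defects = 1 by intervention discards those variables' equations.
Feed = 2*Speed + 2  [with Speed=4]  = 10
Heat = 3*Feed  [with Feed=10]  = 30
Output = 3*Scrap + Speed  [with Scrap=10, Speed=4]  = 34
Downtime = Output - Heat + 2  [with Output=34, Heat=30]  = 6

6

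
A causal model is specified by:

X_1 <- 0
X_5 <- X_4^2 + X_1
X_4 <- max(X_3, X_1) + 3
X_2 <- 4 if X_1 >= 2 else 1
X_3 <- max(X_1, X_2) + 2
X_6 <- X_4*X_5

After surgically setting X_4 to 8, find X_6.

512

Under do(X_4=8), the mechanism X_4 <- max(X_3, X_1) + 3 is discarded; X_4 is fixed at 8.
X_5 = X_4^2 + X_1  [with X_4=8, X_1=0]  = 64
X_6 = X_4*X_5  [with X_4=8, X_5=64]  = 512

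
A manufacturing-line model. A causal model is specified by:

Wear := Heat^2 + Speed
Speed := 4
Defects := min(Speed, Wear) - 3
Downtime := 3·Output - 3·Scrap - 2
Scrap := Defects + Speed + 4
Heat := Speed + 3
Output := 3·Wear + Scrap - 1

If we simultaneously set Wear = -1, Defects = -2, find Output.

2

Setting Wear = -1, Defects = -2 by intervention discards those variables' equations.
Scrap = Defects + Speed + 4  [with Defects=-2, Speed=4]  = 6
Output = 3·Wear + Scrap - 1  [with Wear=-1, Scrap=6]  = 2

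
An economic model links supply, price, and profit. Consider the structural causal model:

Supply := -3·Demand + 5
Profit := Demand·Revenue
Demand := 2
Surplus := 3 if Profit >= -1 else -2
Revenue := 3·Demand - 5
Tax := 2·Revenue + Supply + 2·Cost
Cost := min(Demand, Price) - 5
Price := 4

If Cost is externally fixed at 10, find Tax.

21

Under do(Cost=10), the mechanism Cost := min(Demand, Price) - 5 is discarded; Cost is fixed at 10.
Supply = -3·Demand + 5  [with Demand=2]  = -1
Revenue = 3·Demand - 5  [with Demand=2]  = 1
Tax = 2·Revenue + Supply + 2·Cost  [with Revenue=1, Supply=-1, Cost=10]  = 21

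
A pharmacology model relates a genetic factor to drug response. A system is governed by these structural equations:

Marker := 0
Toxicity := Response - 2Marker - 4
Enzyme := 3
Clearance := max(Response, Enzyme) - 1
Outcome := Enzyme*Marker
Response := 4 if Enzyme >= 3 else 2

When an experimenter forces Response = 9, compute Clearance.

8

do(Response=9) replaces the equation Response := 4 if Enzyme >= 3 else 2 with the constant Response = 9.
Clearance = max(Response, Enzyme) - 1  [with Response=9, Enzyme=3]  = 8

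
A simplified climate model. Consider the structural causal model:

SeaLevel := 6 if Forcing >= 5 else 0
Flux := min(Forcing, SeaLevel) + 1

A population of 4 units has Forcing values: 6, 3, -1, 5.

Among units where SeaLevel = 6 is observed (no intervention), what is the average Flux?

6.5

Conditioning on SeaLevel=6 selects the 2 unit(s) with Forcing ∈ {6, 5}. Their Flux values: 7, 6. Mean = 6.5.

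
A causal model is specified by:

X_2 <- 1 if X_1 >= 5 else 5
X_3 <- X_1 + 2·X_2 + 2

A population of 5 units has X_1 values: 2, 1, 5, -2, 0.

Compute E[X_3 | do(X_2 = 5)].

13.2

Under do(X_2=5), X_2's equation is replaced by X_2=5 for every unit. Per-unit X_3: 14, 13, 17, 10, 12. Mean = 13.2.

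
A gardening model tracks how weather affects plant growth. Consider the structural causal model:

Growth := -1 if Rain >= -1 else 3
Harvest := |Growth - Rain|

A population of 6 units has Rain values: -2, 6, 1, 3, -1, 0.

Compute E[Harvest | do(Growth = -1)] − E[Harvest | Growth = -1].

Under do(Growth=-1), Growth's equation is replaced by Growth=-1 for every unit. Per-unit Harvest: 1, 7, 2, 4, 0, 1. Mean = 2.5.
E[Harvest|Growth=-1] averages over only the 5 units with Growth=-1 (Rain = 6, 1, 3, -1, 0): Harvest = 7, 2, 4, 0, 1, mean 2.8.
Difference = 2.5 − 2.8 = -0.3.

-0.3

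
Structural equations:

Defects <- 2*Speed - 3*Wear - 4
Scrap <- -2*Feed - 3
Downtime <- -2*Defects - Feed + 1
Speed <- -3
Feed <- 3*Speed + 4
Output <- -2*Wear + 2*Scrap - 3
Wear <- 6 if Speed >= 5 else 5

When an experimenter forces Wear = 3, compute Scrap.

do(Wear=3) replaces the equation Wear <- 6 if Speed >= 5 else 5 with the constant Wear = 3.
Scrap is not downstream of the intervention, so its value is determined by the original equations.
Feed = 3*Speed + 4  [with Speed=-3]  = -5
Scrap = -2*Feed - 3  [with Feed=-5]  = 7

7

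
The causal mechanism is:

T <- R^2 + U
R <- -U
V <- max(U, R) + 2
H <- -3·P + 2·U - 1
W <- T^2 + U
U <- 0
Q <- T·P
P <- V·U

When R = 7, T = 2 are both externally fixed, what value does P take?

The joint intervention fixes R = 7, T = 2, removing each variable's own equation.
V = max(U, R) + 2  [with U=0, R=7]  = 9
P = V·U  [with V=9, U=0]  = 0

0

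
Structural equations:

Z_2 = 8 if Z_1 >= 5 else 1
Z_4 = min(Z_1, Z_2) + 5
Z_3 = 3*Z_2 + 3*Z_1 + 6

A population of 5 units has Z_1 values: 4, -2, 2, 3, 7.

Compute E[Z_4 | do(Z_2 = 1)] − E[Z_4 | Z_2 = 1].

The intervention sets Z_2=1 in all 5 units regardless of Z_1. Recomputing Z_4 per unit gives 6, 3, 6, 6, 6; average 5.4.
E[Z_4|Z_2=1] averages over only the 4 units with Z_2=1 (Z_1 = 4, -2, 2, 3): Z_4 = 6, 3, 6, 6, mean 5.25.
Difference = 5.4 − 5.25 = 0.15.

0.15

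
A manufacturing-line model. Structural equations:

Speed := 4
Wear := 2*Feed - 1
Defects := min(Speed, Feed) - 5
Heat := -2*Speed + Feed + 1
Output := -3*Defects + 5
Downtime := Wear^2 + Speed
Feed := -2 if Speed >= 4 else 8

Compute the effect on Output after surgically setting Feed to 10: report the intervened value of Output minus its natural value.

Under do(Feed=10), the mechanism Feed := -2 if Speed >= 4 else 8 is discarded; Feed is fixed at 10.
Defects = min(Speed, Feed) - 5  [with Speed=4, Feed=10]  = -1
Output = -3*Defects + 5  [with Defects=-1]  = 8
Without intervention: Feed = -2 if Speed >= 4 else 8  [with Speed=4]  = -2; Defects = min(Speed, Feed) - 5  [with Speed=4, Feed=-2]  = -7; Output = -3*Defects + 5  [with Defects=-7]  = 26.
Change = 8 − 26 = -18.

-18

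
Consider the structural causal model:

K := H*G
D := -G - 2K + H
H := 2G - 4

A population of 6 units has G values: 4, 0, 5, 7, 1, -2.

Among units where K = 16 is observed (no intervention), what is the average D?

Observing K=16 restricts to units where K's equation naturally yields 16: G ∈ {4, -2}. In that subpopulation D = -32, -38, mean -35.

-35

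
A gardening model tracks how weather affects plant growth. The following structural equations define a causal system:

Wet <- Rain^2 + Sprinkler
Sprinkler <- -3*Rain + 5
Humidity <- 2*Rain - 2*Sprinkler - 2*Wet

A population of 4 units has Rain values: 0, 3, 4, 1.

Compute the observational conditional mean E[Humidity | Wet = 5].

Conditioning on Wet=5 selects the 2 unit(s) with Rain ∈ {0, 3}. Their Humidity values: -20, 4. Mean = -8.

-8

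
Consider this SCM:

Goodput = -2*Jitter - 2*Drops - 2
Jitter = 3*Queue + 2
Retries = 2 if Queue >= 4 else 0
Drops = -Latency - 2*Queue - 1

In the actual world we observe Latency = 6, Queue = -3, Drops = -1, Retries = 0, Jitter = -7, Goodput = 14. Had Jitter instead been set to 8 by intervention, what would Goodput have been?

The intervention breaks the incoming arrows to Jitter: Jitter = 3*Queue + 2 no longer applies, and Jitter = 8.
Drops = -Latency - 2*Queue - 1  [with Latency=6, Queue=-3]  = -1
Goodput = -2*Jitter - 2*Drops - 2  [with Jitter=8, Drops=-1]  = -16

-16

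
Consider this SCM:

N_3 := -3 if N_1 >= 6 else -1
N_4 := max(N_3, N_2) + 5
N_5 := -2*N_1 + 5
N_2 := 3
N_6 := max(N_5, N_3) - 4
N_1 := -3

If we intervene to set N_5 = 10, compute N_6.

The intervention breaks the incoming arrows to N_5: N_5 := -2*N_1 + 5 no longer applies, and N_5 = 10.
N_3 = -3 if N_1 >= 6 else -1  [with N_1=-3]  = -1
N_6 = max(N_5, N_3) - 4  [with N_5=10, N_3=-1]  = 6

6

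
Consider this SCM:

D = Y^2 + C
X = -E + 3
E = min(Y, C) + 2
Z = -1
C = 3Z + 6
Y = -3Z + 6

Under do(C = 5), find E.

7

The intervention breaks the incoming arrows to C: C = 3Z + 6 no longer applies, and C = 5.
Y = -3Z + 6  [with Z=-1]  = 9
E = min(Y, C) + 2  [with Y=9, C=5]  = 7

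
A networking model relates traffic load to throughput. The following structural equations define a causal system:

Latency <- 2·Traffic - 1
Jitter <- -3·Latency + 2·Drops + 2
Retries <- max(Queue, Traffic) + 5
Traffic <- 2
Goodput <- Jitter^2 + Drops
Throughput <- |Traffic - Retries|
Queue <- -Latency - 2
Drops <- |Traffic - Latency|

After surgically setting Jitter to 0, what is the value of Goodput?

1

Intervening sets Jitter = 0 and removes its equation (Jitter <- -3·Latency + 2·Drops + 2).
Latency = 2·Traffic - 1  [with Traffic=2]  = 3
Drops = |Traffic - Latency|  [with Traffic=2, Latency=3]  = 1
Goodput = Jitter^2 + Drops  [with Jitter=0, Drops=1]  = 1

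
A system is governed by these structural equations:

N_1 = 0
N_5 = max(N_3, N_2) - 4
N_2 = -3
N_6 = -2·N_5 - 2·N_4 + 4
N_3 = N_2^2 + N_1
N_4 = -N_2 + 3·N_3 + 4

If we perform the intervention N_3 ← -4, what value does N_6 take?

The intervention breaks the incoming arrows to N_3: N_3 = N_2^2 + N_1 no longer applies, and N_3 = -4.
N_4 = -N_2 + 3·N_3 + 4  [with N_2=-3, N_3=-4]  = -5
N_5 = max(N_3, N_2) - 4  [with N_3=-4, N_2=-3]  = -7
N_6 = -2·N_5 - 2·N_4 + 4  [with N_5=-7, N_4=-5]  = 28

28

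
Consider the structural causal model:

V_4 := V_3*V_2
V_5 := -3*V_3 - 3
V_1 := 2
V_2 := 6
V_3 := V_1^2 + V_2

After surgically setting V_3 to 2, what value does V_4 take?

The intervention breaks the incoming arrows to V_3: V_3 := V_1^2 + V_2 no longer applies, and V_3 = 2.
V_4 = V_3*V_2  [with V_3=2, V_2=6]  = 12

12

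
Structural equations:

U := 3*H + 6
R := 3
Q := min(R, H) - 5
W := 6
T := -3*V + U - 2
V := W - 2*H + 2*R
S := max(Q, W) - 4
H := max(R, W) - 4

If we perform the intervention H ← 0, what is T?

-32

The intervention breaks the incoming arrows to H: H := max(R, W) - 4 no longer applies, and H = 0.
V = W - 2*H + 2*R  [with W=6, H=0, R=3]  = 12
U = 3*H + 6  [with H=0]  = 6
T = -3*V + U - 2  [with V=12, U=6]  = -32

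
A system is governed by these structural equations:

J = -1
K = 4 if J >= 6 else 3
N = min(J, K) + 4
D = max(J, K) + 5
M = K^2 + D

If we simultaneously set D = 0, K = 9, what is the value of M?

The joint intervention fixes D = 0, K = 9, removing each variable's own equation.
M = K^2 + D  [with K=9, D=0]  = 81

81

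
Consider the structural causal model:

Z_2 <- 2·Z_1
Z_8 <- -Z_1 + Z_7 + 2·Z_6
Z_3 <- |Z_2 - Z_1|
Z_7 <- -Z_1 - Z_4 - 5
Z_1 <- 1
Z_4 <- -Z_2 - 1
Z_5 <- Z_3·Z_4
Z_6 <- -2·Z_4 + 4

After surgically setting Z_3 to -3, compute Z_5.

do(Z_3=-3) replaces the equation Z_3 <- |Z_2 - Z_1| with the constant Z_3 = -3.
Z_2 = 2·Z_1  [with Z_1=1]  = 2
Z_4 = -Z_2 - 1  [with Z_2=2]  = -3
Z_5 = Z_3·Z_4  [with Z_3=-3, Z_4=-3]  = 9

9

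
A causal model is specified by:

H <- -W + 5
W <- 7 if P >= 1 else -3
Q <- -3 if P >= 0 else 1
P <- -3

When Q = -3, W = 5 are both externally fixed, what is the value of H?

0

Setting Q = -3, W = 5 by intervention discards those variables' equations.
H = -W + 5  [with W=5]  = 0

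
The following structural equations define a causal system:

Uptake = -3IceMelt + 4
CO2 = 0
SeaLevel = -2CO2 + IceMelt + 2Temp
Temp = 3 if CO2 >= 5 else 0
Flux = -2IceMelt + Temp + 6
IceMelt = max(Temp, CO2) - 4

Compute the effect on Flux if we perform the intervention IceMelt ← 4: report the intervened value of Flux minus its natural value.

do(IceMelt=4) replaces the equation IceMelt = max(Temp, CO2) - 4 with the constant IceMelt = 4.
Temp = 3 if CO2 >= 5 else 0  [with CO2=0]  = 0
Flux = -2IceMelt + Temp + 6  [with IceMelt=4, Temp=0]  = -2
Without intervention: Temp = 3 if CO2 >= 5 else 0  [with CO2=0]  = 0; IceMelt = max(Temp, CO2) - 4  [with Temp=0, CO2=0]  = -4; Flux = -2IceMelt + Temp + 6  [with IceMelt=-4, Temp=0]  = 14.
Change = -2 − 14 = -16.

-16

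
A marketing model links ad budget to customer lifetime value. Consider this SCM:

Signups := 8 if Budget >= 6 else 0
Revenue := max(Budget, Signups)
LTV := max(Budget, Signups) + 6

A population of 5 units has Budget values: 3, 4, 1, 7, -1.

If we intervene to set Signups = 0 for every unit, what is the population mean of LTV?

The intervention sets Signups=0 in all 5 units regardless of Budget. Recomputing LTV per unit gives 9, 10, 7, 13, 6; average 9.

9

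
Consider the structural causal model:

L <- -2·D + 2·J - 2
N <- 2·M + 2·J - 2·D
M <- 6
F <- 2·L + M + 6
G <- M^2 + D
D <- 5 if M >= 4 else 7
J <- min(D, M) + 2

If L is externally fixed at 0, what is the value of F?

12

Intervening sets L = 0 and removes its equation (L <- -2·D + 2·J - 2).
F = 2·L + M + 6  [with L=0, M=6]  = 12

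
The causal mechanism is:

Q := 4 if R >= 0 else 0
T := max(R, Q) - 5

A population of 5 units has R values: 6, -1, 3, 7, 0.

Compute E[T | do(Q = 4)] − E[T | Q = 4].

Every unit gets Q=4 under the intervention. T values become 1, -1, -1, 2, -1; E[T|do(Q=4)] = 0.
Observing Q=4 restricts to units where Q's equation naturally yields 4: R ∈ {6, 3, 7, 0}. In that subpopulation T = 1, -1, 2, -1, mean 0.25.
Difference = 0 − 0.25 = -0.25.

-0.25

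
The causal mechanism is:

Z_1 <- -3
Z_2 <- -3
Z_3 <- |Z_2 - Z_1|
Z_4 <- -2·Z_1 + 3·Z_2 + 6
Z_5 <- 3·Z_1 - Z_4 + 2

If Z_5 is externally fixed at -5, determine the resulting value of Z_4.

3

The intervention breaks the incoming arrows to Z_5: Z_5 <- 3·Z_1 - Z_4 + 2 no longer applies, and Z_5 = -5.
Since Z_4 is not a descendant of the intervened variable, it is unaffected.
Z_4 = -2·Z_1 + 3·Z_2 + 6  [with Z_1=-3, Z_2=-3]  = 3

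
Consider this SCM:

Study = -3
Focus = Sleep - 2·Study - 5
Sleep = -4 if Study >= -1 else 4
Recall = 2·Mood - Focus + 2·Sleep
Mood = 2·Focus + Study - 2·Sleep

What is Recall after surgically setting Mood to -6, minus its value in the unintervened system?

Intervening sets Mood = -6 and removes its equation (Mood = 2·Focus + Study - 2·Sleep).
Sleep = -4 if Study >= -1 else 4  [with Study=-3]  = 4
Focus = Sleep - 2·Study - 5  [with Sleep=4, Study=-3]  = 5
Recall = 2·Mood - Focus + 2·Sleep  [with Mood=-6, Focus=5, Sleep=4]  = -9
Without intervention: Sleep = -4 if Study >= -1 else 4  [with Study=-3]  = 4; Focus = Sleep - 2·Study - 5  [with Sleep=4, Study=-3]  = 5; Mood = 2·Focus + Study - 2·Sleep  [with Focus=5, Study=-3, Sleep=4]  = -1; Recall = 2·Mood - Focus + 2·Sleep  [with Mood=-1, Focus=5, Sleep=4]  = 1.
Change = -9 − 1 = -10.

-10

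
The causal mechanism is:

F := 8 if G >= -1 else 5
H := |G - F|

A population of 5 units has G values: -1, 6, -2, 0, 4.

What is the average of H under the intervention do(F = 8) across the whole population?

Under do(F=8), F's equation is replaced by F=8 for every unit. Per-unit H: 9, 2, 10, 8, 4. Mean = 6.6.

6.6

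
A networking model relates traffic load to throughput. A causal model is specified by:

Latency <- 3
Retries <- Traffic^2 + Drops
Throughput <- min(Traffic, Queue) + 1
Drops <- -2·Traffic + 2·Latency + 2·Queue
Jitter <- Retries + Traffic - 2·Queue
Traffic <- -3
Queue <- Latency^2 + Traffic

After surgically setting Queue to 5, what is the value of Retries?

31

do(Queue=5) replaces the equation Queue <- Latency^2 + Traffic with the constant Queue = 5.
Drops = -2·Traffic + 2·Latency + 2·Queue  [with Traffic=-3, Latency=3, Queue=5]  = 22
Retries = Traffic^2 + Drops  [with Traffic=-3, Drops=22]  = 31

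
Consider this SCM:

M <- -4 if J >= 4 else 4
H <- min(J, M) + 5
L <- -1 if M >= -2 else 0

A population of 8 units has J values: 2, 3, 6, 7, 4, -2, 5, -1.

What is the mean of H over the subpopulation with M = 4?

5.5

Observing M=4 restricts to units where M's equation naturally yields 4: J ∈ {2, 3, -2, -1}. In that subpopulation H = 7, 8, 3, 4, mean 5.5.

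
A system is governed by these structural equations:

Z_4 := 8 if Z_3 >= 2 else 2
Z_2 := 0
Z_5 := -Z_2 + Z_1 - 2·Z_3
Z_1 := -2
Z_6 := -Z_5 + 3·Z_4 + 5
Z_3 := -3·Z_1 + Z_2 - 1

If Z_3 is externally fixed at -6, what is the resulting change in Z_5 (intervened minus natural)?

22

do(Z_3=-6) replaces the equation Z_3 := -3·Z_1 + Z_2 - 1 with the constant Z_3 = -6.
Z_5 = -Z_2 + Z_1 - 2·Z_3  [with Z_2=0, Z_1=-2, Z_3=-6]  = 10
Without intervention: Z_3 = -3·Z_1 + Z_2 - 1  [with Z_1=-2, Z_2=0]  = 5; Z_5 = -Z_2 + Z_1 - 2·Z_3  [with Z_2=0, Z_1=-2, Z_3=5]  = -12.
Change = 10 − (-12) = 22.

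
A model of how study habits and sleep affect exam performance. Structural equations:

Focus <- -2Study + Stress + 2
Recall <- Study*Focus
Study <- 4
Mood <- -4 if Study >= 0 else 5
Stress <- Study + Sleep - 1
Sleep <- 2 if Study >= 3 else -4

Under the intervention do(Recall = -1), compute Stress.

5

do(Recall=-1) replaces the equation Recall <- Study*Focus with the constant Recall = -1.
Stress is not downstream of the intervention, so its value is determined by the original equations.
Sleep = 2 if Study >= 3 else -4  [with Study=4]  = 2
Stress = Study + Sleep - 1  [with Study=4, Sleep=2]  = 5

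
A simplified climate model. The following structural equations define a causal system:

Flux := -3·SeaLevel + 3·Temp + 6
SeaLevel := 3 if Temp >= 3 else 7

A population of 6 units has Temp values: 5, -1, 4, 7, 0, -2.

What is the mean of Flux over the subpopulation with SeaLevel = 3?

Conditioning on SeaLevel=3 selects the 3 unit(s) with Temp ∈ {5, 4, 7}. Their Flux values: 12, 9, 18. Mean = 13.

13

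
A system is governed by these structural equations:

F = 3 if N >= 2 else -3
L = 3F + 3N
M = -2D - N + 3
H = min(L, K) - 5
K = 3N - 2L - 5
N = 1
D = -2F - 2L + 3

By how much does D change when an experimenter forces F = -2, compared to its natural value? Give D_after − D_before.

do(F=-2) replaces the equation F = 3 if N >= 2 else -3 with the constant F = -2.
L = 3F + 3N  [with F=-2, N=1]  = -3
D = -2F - 2L + 3  [with F=-2, L=-3]  = 13
Without intervention: F = 3 if N >= 2 else -3  [with N=1]  = -3; L = 3F + 3N  [with F=-3, N=1]  = -6; D = -2F - 2L + 3  [with F=-3, L=-6]  = 21.
Change = 13 − 21 = -8.

-8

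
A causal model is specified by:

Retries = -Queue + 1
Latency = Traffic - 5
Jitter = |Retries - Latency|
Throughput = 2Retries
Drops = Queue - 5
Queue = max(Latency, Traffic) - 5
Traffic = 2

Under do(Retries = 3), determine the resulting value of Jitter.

The intervention breaks the incoming arrows to Retries: Retries = -Queue + 1 no longer applies, and Retries = 3.
Latency = Traffic - 5  [with Traffic=2]  = -3
Jitter = |Retries - Latency|  [with Retries=3, Latency=-3]  = 6

6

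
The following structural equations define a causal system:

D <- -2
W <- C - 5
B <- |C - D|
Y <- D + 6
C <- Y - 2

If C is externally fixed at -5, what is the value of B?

3

The intervention breaks the incoming arrows to C: C <- Y - 2 no longer applies, and C = -5.
B = |C - D|  [with C=-5, D=-2]  = 3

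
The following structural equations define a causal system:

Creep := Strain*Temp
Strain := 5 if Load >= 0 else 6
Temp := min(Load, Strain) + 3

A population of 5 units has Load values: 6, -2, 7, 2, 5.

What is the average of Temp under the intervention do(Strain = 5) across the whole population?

6

The intervention sets Strain=5 in all 5 units regardless of Load. Recomputing Temp per unit gives 8, 1, 8, 5, 8; average 6.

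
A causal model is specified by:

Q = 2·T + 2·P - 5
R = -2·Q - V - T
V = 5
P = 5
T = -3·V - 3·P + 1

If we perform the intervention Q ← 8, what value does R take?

Intervening sets Q = 8 and removes its equation (Q = 2·T + 2·P - 5).
T = -3·V - 3·P + 1  [with V=5, P=5]  = -29
R = -2·Q - V - T  [with Q=8, V=5, T=-29]  = 8

8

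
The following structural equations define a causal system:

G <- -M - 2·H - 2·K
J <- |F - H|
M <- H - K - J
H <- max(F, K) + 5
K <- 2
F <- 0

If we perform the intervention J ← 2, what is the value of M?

Intervening sets J = 2 and removes its equation (J <- |F - H|).
H = max(F, K) + 5  [with F=0, K=2]  = 7
M = H - K - J  [with H=7, K=2, J=2]  = 3

3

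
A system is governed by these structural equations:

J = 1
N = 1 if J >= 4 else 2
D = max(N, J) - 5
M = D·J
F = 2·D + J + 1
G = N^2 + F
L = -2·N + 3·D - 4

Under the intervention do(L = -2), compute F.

-4

The intervention breaks the incoming arrows to L: L = -2·N + 3·D - 4 no longer applies, and L = -2.
F is not downstream of the intervention, so its value is determined by the original equations.
N = 1 if J >= 4 else 2  [with J=1]  = 2
D = max(N, J) - 5  [with N=2, J=1]  = -3
F = 2·D + J + 1  [with D=-3, J=1]  = -4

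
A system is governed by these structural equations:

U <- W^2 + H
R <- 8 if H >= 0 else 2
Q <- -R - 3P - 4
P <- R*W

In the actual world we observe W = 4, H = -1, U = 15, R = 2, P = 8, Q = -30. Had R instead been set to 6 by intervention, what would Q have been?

-82

Under do(R=6), the mechanism R <- 8 if H >= 0 else 2 is discarded; R is fixed at 6.
P = R*W  [with R=6, W=4]  = 24
Q = -R - 3P - 4  [with R=6, P=24]  = -82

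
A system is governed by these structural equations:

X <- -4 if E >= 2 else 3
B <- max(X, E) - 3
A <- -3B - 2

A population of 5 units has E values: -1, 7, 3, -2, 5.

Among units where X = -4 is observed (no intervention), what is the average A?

E[A|X=-4] averages over only the 3 units with X=-4 (E = 7, 3, 5): A = -14, -2, -8, mean -8.

-8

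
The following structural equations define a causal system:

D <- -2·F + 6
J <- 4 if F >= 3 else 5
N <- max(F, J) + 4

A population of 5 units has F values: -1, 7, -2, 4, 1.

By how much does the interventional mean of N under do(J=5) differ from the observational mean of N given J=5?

0.4

do(J=5) breaks J's dependence on F. With J=5 fixed, N across the units is 9, 11, 9, 9, 9, mean 9.4.
E[N|J=5] averages over only the 3 units with J=5 (F = -1, -2, 1): N = 9, 9, 9, mean 9.
Difference = 9.4 − 9 = 0.4.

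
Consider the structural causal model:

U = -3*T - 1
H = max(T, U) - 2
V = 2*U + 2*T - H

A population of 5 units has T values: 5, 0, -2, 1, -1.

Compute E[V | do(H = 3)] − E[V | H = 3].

3.6

Under do(H=3), H's equation is replaced by H=3 for every unit. Per-unit V: -25, -5, 3, -9, -1. Mean = -7.4.
Observing H=3 restricts to units where H's equation naturally yields 3: T ∈ {5, -2}. In that subpopulation V = -25, 3, mean -11.
Difference = -7.4 − (-11) = 3.6.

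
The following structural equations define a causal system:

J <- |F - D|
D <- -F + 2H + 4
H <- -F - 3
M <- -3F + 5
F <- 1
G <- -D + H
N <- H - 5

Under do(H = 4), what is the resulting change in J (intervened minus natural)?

4

do(H=4) replaces the equation H <- -F - 3 with the constant H = 4.
D = -F + 2H + 4  [with F=1, H=4]  = 11
J = |F - D|  [with F=1, D=11]  = 10
Without intervention: H = -F - 3  [with F=1]  = -4; D = -F + 2H + 4  [with F=1, H=-4]  = -5; J = |F - D|  [with F=1, D=-5]  = 6.
Change = 10 − 6 = 4.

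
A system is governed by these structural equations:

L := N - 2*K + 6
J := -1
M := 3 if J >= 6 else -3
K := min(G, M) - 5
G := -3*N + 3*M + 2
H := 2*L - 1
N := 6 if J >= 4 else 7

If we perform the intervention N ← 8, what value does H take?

171

The intervention breaks the incoming arrows to N: N := 6 if J >= 4 else 7 no longer applies, and N = 8.
M = 3 if J >= 6 else -3  [with J=-1]  = -3
G = -3*N + 3*M + 2  [with N=8, M=-3]  = -31
K = min(G, M) - 5  [with G=-31, M=-3]  = -36
L = N - 2*K + 6  [with N=8, K=-36]  = 86
H = 2*L - 1  [with L=86]  = 171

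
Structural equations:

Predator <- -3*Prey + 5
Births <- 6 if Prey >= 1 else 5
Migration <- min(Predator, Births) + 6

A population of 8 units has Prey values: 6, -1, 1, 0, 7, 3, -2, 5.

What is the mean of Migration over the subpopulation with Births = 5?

E[Migration|Births=5] averages over only the 3 units with Births=5 (Prey = -1, 0, -2): Migration = 11, 11, 11, mean 11.

11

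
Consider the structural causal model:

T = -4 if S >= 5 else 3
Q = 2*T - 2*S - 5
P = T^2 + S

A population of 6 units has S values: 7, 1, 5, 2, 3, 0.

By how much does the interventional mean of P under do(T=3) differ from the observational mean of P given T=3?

1.5

Under do(T=3), T's equation is replaced by T=3 for every unit. Per-unit P: 16, 10, 14, 11, 12, 9. Mean = 12.
Observing T=3 restricts to units where T's equation naturally yields 3: S ∈ {1, 2, 3, 0}. In that subpopulation P = 10, 11, 12, 9, mean 10.5.
Difference = 12 − 10.5 = 1.5.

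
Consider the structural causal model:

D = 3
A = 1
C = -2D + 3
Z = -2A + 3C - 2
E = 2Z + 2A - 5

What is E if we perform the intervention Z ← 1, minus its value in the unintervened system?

28

Intervening sets Z = 1 and removes its equation (Z = -2A + 3C - 2).
E = 2Z + 2A - 5  [with Z=1, A=1]  = -1
Without intervention: C = -2D + 3  [with D=3]  = -3; Z = -2A + 3C - 2  [with A=1, C=-3]  = -13; E = 2Z + 2A - 5  [with Z=-13, A=1]  = -29.
Change = -1 − (-29) = 28.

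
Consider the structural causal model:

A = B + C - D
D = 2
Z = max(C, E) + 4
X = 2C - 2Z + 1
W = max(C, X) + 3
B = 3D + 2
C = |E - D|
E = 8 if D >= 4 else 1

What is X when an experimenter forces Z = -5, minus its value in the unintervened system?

Under do(Z=-5), the mechanism Z = max(C, E) + 4 is discarded; Z is fixed at -5.
E = 8 if D >= 4 else 1  [with D=2]  = 1
C = |E - D|  [with E=1, D=2]  = 1
X = 2C - 2Z + 1  [with C=1, Z=-5]  = 13
Without intervention: E = 8 if D >= 4 else 1  [with D=2]  = 1; C = |E - D|  [with E=1, D=2]  = 1; Z = max(C, E) + 4  [with C=1, E=1]  = 5; X = 2C - 2Z + 1  [with C=1, Z=5]  = -7.
Change = 13 − (-7) = 20.

20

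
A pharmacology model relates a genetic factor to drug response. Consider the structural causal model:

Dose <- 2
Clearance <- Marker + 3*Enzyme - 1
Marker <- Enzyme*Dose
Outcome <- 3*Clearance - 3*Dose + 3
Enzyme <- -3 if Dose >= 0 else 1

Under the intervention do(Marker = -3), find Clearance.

The intervention breaks the incoming arrows to Marker: Marker <- Enzyme*Dose no longer applies, and Marker = -3.
Enzyme = -3 if Dose >= 0 else 1  [with Dose=2]  = -3
Clearance = Marker + 3*Enzyme - 1  [with Marker=-3, Enzyme=-3]  = -13

-13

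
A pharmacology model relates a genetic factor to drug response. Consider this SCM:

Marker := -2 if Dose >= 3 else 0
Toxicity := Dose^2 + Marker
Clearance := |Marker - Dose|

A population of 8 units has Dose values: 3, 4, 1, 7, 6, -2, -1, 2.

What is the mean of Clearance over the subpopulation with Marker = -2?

Conditioning on Marker=-2 selects the 4 unit(s) with Dose ∈ {3, 4, 7, 6}. Their Clearance values: 5, 6, 9, 8. Mean = 7.

7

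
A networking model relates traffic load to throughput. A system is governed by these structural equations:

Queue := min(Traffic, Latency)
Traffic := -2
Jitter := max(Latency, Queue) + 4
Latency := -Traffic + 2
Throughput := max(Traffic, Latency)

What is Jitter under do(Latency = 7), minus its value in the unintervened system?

3

Under do(Latency=7), the mechanism Latency := -Traffic + 2 is discarded; Latency is fixed at 7.
Queue = min(Traffic, Latency)  [with Traffic=-2, Latency=7]  = -2
Jitter = max(Latency, Queue) + 4  [with Latency=7, Queue=-2]  = 11
Without intervention: Latency = -Traffic + 2  [with Traffic=-2]  = 4; Queue = min(Traffic, Latency)  [with Traffic=-2, Latency=4]  = -2; Jitter = max(Latency, Queue) + 4  [with Latency=4, Queue=-2]  = 8.
Change = 11 − 8 = 3.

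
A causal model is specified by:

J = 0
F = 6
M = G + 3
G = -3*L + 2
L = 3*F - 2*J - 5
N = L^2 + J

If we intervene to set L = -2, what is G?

8

The intervention breaks the incoming arrows to L: L = 3*F - 2*J - 5 no longer applies, and L = -2.
G = -3*L + 2  [with L=-2]  = 8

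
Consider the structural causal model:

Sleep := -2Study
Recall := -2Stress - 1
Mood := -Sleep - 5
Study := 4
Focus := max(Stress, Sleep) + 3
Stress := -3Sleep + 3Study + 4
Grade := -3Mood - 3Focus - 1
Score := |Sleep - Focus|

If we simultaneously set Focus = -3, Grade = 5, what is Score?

The joint intervention fixes Focus = -3, Grade = 5, removing each variable's own equation.
Sleep = -2Study  [with Study=4]  = -8
Score = |Sleep - Focus|  [with Sleep=-8, Focus=-3]  = 5

5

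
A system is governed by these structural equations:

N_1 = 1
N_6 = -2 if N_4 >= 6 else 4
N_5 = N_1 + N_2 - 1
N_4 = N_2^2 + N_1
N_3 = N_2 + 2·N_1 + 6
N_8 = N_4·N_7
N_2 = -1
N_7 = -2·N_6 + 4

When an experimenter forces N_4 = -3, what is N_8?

do(N_4=-3) replaces the equation N_4 = N_2^2 + N_1 with the constant N_4 = -3.
N_6 = -2 if N_4 >= 6 else 4  [with N_4=-3]  = 4
N_7 = -2·N_6 + 4  [with N_6=4]  = -4
N_8 = N_4·N_7  [with N_4=-3, N_7=-4]  = 12

12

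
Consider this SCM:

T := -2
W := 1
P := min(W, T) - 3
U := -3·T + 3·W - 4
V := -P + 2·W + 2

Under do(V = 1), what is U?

5

The intervention breaks the incoming arrows to V: V := -P + 2·W + 2 no longer applies, and V = 1.
Since U is not a descendant of the intervened variable, it is unaffected.
U = -3·T + 3·W - 4  [with T=-2, W=1]  = 5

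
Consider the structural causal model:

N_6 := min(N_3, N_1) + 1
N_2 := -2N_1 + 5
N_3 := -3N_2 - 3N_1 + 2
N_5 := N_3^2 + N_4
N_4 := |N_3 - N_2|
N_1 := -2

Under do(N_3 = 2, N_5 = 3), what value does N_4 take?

7

The joint intervention fixes N_3 = 2, N_5 = 3, removing each variable's own equation.
N_2 = -2N_1 + 5  [with N_1=-2]  = 9
N_4 = |N_3 - N_2|  [with N_3=2, N_2=9]  = 7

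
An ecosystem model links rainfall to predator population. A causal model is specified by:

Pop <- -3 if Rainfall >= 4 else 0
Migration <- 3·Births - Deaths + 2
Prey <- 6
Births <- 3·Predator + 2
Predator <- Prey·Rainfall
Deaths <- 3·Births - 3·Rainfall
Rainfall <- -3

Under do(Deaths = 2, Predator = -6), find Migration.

-48

The joint intervention fixes Deaths = 2, Predator = -6, removing each variable's own equation.
Births = 3·Predator + 2  [with Predator=-6]  = -16
Migration = 3·Births - Deaths + 2  [with Births=-16, Deaths=2]  = -48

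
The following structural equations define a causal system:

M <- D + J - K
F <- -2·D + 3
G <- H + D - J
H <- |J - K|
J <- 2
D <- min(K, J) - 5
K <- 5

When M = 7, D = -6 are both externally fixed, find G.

The joint intervention fixes M = 7, D = -6, removing each variable's own equation.
H = |J - K|  [with J=2, K=5]  = 3
G = H + D - J  [with H=3, D=-6, J=2]  = -5

-5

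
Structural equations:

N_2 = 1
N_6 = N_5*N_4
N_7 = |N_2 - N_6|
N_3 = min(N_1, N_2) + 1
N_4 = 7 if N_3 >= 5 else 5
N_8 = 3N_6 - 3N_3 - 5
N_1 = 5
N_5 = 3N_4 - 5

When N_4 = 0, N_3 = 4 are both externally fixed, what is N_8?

The joint intervention fixes N_4 = 0, N_3 = 4, removing each variable's own equation.
N_5 = 3N_4 - 5  [with N_4=0]  = -5
N_6 = N_5*N_4  [with N_5=-5, N_4=0]  = 0
N_8 = 3N_6 - 3N_3 - 5  [with N_6=0, N_3=4]  = -17

-17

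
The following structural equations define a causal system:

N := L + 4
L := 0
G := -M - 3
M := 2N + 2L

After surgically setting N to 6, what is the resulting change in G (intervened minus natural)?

Under do(N=6), the mechanism N := L + 4 is discarded; N is fixed at 6.
M = 2N + 2L  [with N=6, L=0]  = 12
G = -M - 3  [with M=12]  = -15
Without intervention: N = L + 4  [with L=0]  = 4; M = 2N + 2L  [with N=4, L=0]  = 8; G = -M - 3  [with M=8]  = -11.
Change = -15 − (-11) = -4.

-4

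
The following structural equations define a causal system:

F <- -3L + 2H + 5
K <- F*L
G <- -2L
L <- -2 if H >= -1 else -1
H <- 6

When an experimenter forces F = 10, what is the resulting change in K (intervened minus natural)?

The intervention breaks the incoming arrows to F: F <- -3L + 2H + 5 no longer applies, and F = 10.
L = -2 if H >= -1 else -1  [with H=6]  = -2
K = F*L  [with F=10, L=-2]  = -20
Without intervention: L = -2 if H >= -1 else -1  [with H=6]  = -2; F = -3L + 2H + 5  [with L=-2, H=6]  = 23; K = F*L  [with F=23, L=-2]  = -46.
Change = -20 − (-46) = 26.

26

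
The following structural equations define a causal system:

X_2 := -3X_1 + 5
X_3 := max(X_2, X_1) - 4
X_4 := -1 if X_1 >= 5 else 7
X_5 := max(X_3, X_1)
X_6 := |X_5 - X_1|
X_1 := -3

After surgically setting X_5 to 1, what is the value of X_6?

4

The intervention breaks the incoming arrows to X_5: X_5 := max(X_3, X_1) no longer applies, and X_5 = 1.
X_6 = |X_5 - X_1|  [with X_5=1, X_1=-3]  = 4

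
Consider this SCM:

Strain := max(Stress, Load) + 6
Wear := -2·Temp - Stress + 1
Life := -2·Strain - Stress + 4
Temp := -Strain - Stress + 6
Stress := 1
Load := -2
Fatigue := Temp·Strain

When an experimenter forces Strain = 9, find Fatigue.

-36

The intervention breaks the incoming arrows to Strain: Strain := max(Stress, Load) + 6 no longer applies, and Strain = 9.
Temp = -Strain - Stress + 6  [with Strain=9, Stress=1]  = -4
Fatigue = Temp·Strain  [with Temp=-4, Strain=9]  = -36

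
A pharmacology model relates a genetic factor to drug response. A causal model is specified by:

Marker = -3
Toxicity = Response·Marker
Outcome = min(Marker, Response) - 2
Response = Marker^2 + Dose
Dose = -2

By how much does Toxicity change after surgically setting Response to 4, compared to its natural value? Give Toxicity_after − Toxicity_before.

The intervention breaks the incoming arrows to Response: Response = Marker^2 + Dose no longer applies, and Response = 4.
Toxicity = Response·Marker  [with Response=4, Marker=-3]  = -12
Without intervention: Response = Marker^2 + Dose  [with Marker=-3, Dose=-2]  = 7; Toxicity = Response·Marker  [with Response=7, Marker=-3]  = -21.
Change = -12 − (-21) = 9.

9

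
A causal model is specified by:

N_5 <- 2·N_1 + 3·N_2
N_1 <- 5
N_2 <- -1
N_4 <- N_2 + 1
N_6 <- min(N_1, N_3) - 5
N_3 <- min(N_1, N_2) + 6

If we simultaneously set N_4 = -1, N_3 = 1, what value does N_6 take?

The joint intervention fixes N_4 = -1, N_3 = 1, removing each variable's own equation.
N_6 = min(N_1, N_3) - 5  [with N_1=5, N_3=1]  = -4

-4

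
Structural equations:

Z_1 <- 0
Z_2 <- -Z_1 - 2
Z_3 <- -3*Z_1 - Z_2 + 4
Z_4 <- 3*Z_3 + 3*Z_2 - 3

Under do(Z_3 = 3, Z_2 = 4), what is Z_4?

The joint intervention fixes Z_3 = 3, Z_2 = 4, removing each variable's own equation.
Z_4 = 3*Z_3 + 3*Z_2 - 3  [with Z_3=3, Z_2=4]  = 18

18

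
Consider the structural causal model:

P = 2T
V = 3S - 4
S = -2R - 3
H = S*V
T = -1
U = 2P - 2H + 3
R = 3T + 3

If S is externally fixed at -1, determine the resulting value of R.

0

The intervention breaks the incoming arrows to S: S = -2R - 3 no longer applies, and S = -1.
Since R is not a descendant of the intervened variable, it is unaffected.
R = 3T + 3  [with T=-1]  = 0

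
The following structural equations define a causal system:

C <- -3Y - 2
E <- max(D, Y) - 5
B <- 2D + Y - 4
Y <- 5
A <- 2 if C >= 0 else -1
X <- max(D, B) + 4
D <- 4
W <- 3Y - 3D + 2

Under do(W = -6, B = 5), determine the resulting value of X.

9

Under do(W = -6, B = 5), each intervened variable's structural equation is replaced by its fixed value.
X = max(D, B) + 4  [with D=4, B=5]  = 9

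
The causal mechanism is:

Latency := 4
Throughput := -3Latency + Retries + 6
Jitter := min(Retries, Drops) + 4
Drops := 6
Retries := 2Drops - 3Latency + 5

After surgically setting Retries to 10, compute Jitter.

The intervention breaks the incoming arrows to Retries: Retries := 2Drops - 3Latency + 5 no longer applies, and Retries = 10.
Jitter = min(Retries, Drops) + 4  [with Retries=10, Drops=6]  = 10

10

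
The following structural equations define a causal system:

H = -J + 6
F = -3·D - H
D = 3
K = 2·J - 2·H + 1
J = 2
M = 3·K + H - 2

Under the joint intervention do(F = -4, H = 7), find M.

-22

The joint intervention fixes F = -4, H = 7, removing each variable's own equation.
K = 2·J - 2·H + 1  [with J=2, H=7]  = -9
M = 3·K + H - 2  [with K=-9, H=7]  = -22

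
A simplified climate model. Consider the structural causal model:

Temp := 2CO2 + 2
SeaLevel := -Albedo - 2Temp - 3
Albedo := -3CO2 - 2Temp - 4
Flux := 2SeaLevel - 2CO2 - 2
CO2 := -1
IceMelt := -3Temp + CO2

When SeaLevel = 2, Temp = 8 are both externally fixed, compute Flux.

4

The joint intervention fixes SeaLevel = 2, Temp = 8, removing each variable's own equation.
Flux = 2SeaLevel - 2CO2 - 2  [with SeaLevel=2, CO2=-1]  = 4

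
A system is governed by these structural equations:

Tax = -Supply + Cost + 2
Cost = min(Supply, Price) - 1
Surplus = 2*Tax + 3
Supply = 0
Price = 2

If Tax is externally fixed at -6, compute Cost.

-1

Under do(Tax=-6), the mechanism Tax = -Supply + Cost + 2 is discarded; Tax is fixed at -6.
Since Cost is not a descendant of the intervened variable, it is unaffected.
Cost = min(Supply, Price) - 1  [with Supply=0, Price=2]  = -1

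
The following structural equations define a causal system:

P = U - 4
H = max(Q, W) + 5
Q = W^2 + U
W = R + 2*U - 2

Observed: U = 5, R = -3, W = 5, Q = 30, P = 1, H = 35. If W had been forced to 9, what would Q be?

The intervention breaks the incoming arrows to W: W = R + 2*U - 2 no longer applies, and W = 9.
Q = W^2 + U  [with W=9, U=5]  = 86

86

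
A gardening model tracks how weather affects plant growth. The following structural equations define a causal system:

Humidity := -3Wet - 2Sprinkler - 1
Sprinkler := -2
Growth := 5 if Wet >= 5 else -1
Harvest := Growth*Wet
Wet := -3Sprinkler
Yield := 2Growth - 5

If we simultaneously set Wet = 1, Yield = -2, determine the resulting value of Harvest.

-1

Setting Wet = 1, Yield = -2 by intervention discards those variables' equations.
Growth = 5 if Wet >= 5 else -1  [with Wet=1]  = -1
Harvest = Growth*Wet  [with Growth=-1, Wet=1]  = -1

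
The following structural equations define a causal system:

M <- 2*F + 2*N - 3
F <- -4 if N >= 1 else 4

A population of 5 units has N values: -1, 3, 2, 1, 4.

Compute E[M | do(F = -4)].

do(F=-4) breaks F's dependence on N. With F=-4 fixed, M across the units is -13, -5, -7, -9, -3, mean -7.4.

-7.4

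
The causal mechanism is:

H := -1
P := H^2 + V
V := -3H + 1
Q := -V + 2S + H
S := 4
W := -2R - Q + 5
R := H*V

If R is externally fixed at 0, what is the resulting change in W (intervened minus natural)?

-8

Intervening sets R = 0 and removes its equation (R := H*V).
V = -3H + 1  [with H=-1]  = 4
Q = -V + 2S + H  [with V=4, S=4, H=-1]  = 3
W = -2R - Q + 5  [with R=0, Q=3]  = 2
Without intervention: V = -3H + 1  [with H=-1]  = 4; Q = -V + 2S + H  [with V=4, S=4, H=-1]  = 3; R = H*V  [with H=-1, V=4]  = -4; W = -2R - Q + 5  [with R=-4, Q=3]  = 10.
Change = 2 − 10 = -8.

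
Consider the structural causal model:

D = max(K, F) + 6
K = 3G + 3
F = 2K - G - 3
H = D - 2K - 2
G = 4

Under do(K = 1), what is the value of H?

3

do(K=1) replaces the equation K = 3G + 3 with the constant K = 1.
F = 2K - G - 3  [with K=1, G=4]  = -5
D = max(K, F) + 6  [with K=1, F=-5]  = 7
H = D - 2K - 2  [with D=7, K=1]  = 3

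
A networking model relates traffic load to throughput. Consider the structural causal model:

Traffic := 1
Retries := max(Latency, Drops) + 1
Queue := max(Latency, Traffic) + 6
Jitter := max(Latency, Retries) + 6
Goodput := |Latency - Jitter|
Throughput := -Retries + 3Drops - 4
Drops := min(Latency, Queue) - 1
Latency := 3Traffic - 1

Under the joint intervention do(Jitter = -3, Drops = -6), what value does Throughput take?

-25

Under do(Jitter = -3, Drops = -6), each intervened variable's structural equation is replaced by its fixed value.
Latency = 3Traffic - 1  [with Traffic=1]  = 2
Retries = max(Latency, Drops) + 1  [with Latency=2, Drops=-6]  = 3
Throughput = -Retries + 3Drops - 4  [with Retries=3, Drops=-6]  = -25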